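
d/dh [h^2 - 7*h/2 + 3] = 2*h - 7/2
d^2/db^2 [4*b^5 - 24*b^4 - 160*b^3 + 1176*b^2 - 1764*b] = 80*b^3 - 288*b^2 - 960*b + 2352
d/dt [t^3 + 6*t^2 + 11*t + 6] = 3*t^2 + 12*t + 11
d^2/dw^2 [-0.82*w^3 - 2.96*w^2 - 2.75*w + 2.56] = -4.92*w - 5.92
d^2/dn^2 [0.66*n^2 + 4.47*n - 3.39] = 1.32000000000000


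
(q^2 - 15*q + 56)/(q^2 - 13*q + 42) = (q - 8)/(q - 6)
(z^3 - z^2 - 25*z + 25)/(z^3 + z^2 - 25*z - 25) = (z - 1)/(z + 1)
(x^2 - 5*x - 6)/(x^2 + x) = (x - 6)/x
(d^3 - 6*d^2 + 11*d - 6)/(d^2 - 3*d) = d - 3 + 2/d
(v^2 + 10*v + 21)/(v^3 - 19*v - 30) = (v + 7)/(v^2 - 3*v - 10)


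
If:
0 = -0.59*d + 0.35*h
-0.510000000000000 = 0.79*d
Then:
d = -0.65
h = -1.09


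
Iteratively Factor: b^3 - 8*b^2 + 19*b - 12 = (b - 4)*(b^2 - 4*b + 3) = (b - 4)*(b - 1)*(b - 3)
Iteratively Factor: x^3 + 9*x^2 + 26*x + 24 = (x + 3)*(x^2 + 6*x + 8) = (x + 3)*(x + 4)*(x + 2)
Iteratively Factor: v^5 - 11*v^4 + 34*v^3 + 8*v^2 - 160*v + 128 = (v - 1)*(v^4 - 10*v^3 + 24*v^2 + 32*v - 128) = (v - 4)*(v - 1)*(v^3 - 6*v^2 + 32) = (v - 4)^2*(v - 1)*(v^2 - 2*v - 8) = (v - 4)^2*(v - 1)*(v + 2)*(v - 4)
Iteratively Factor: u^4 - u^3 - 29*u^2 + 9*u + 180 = (u - 5)*(u^3 + 4*u^2 - 9*u - 36) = (u - 5)*(u + 4)*(u^2 - 9) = (u - 5)*(u + 3)*(u + 4)*(u - 3)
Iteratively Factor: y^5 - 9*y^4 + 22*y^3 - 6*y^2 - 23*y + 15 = (y - 1)*(y^4 - 8*y^3 + 14*y^2 + 8*y - 15) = (y - 1)*(y + 1)*(y^3 - 9*y^2 + 23*y - 15) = (y - 5)*(y - 1)*(y + 1)*(y^2 - 4*y + 3) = (y - 5)*(y - 3)*(y - 1)*(y + 1)*(y - 1)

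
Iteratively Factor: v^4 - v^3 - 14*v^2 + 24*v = (v - 2)*(v^3 + v^2 - 12*v) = (v - 3)*(v - 2)*(v^2 + 4*v) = (v - 3)*(v - 2)*(v + 4)*(v)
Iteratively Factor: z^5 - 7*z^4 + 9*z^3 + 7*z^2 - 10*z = (z)*(z^4 - 7*z^3 + 9*z^2 + 7*z - 10) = z*(z - 1)*(z^3 - 6*z^2 + 3*z + 10) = z*(z - 5)*(z - 1)*(z^2 - z - 2) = z*(z - 5)*(z - 1)*(z + 1)*(z - 2)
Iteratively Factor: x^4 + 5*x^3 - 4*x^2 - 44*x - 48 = (x + 2)*(x^3 + 3*x^2 - 10*x - 24) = (x + 2)^2*(x^2 + x - 12) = (x - 3)*(x + 2)^2*(x + 4)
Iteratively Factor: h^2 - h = (h - 1)*(h)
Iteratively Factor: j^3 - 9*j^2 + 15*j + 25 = (j - 5)*(j^2 - 4*j - 5) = (j - 5)*(j + 1)*(j - 5)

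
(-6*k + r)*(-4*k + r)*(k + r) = 24*k^3 + 14*k^2*r - 9*k*r^2 + r^3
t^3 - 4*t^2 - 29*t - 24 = (t - 8)*(t + 1)*(t + 3)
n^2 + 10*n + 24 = (n + 4)*(n + 6)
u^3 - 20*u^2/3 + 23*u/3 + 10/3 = (u - 5)*(u - 2)*(u + 1/3)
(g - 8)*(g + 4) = g^2 - 4*g - 32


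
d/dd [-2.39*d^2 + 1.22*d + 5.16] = 1.22 - 4.78*d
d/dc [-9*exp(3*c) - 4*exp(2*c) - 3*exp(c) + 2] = (-27*exp(2*c) - 8*exp(c) - 3)*exp(c)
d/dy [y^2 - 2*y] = 2*y - 2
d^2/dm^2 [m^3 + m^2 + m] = 6*m + 2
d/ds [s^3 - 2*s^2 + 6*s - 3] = 3*s^2 - 4*s + 6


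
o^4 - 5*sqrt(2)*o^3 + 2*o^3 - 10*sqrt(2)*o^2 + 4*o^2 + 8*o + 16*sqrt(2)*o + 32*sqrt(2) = (o + 2)*(o - 4*sqrt(2))*(o - 2*sqrt(2))*(o + sqrt(2))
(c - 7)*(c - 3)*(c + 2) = c^3 - 8*c^2 + c + 42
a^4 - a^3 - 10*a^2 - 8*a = a*(a - 4)*(a + 1)*(a + 2)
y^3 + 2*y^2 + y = y*(y + 1)^2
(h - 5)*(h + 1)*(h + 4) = h^3 - 21*h - 20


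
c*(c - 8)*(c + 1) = c^3 - 7*c^2 - 8*c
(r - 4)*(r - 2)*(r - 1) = r^3 - 7*r^2 + 14*r - 8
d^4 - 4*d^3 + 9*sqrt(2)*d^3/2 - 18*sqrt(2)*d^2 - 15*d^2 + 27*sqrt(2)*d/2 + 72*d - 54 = (d - 3)*(d - 1)*(d - 3*sqrt(2)/2)*(d + 6*sqrt(2))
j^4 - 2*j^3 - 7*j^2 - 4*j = j*(j - 4)*(-I*j - I)*(I*j + I)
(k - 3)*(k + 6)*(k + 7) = k^3 + 10*k^2 + 3*k - 126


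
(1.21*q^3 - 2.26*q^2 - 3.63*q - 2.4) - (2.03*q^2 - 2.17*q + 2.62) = 1.21*q^3 - 4.29*q^2 - 1.46*q - 5.02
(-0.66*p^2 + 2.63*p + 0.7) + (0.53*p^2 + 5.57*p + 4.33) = -0.13*p^2 + 8.2*p + 5.03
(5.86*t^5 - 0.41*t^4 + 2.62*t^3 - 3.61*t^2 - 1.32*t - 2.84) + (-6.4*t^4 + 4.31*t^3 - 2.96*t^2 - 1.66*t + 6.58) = 5.86*t^5 - 6.81*t^4 + 6.93*t^3 - 6.57*t^2 - 2.98*t + 3.74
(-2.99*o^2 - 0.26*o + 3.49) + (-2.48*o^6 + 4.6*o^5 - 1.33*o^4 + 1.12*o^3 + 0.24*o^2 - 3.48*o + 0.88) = -2.48*o^6 + 4.6*o^5 - 1.33*o^4 + 1.12*o^3 - 2.75*o^2 - 3.74*o + 4.37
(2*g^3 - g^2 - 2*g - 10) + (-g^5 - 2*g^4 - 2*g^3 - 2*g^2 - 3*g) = -g^5 - 2*g^4 - 3*g^2 - 5*g - 10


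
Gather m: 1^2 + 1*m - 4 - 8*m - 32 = -7*m - 35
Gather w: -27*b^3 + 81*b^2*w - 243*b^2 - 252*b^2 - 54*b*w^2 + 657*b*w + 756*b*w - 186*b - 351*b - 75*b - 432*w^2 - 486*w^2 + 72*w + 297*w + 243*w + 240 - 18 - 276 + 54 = -27*b^3 - 495*b^2 - 612*b + w^2*(-54*b - 918) + w*(81*b^2 + 1413*b + 612)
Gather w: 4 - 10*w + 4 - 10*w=8 - 20*w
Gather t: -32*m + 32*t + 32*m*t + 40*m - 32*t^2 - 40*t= 8*m - 32*t^2 + t*(32*m - 8)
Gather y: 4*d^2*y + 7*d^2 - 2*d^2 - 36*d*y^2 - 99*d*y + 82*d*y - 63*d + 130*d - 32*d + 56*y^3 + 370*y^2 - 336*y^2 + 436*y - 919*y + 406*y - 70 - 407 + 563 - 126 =5*d^2 + 35*d + 56*y^3 + y^2*(34 - 36*d) + y*(4*d^2 - 17*d - 77) - 40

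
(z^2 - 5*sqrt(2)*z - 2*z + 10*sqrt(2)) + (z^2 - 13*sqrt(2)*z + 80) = 2*z^2 - 18*sqrt(2)*z - 2*z + 10*sqrt(2) + 80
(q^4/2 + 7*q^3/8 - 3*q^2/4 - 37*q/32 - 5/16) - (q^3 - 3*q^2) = q^4/2 - q^3/8 + 9*q^2/4 - 37*q/32 - 5/16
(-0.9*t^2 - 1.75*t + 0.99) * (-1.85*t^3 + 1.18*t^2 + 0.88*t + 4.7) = 1.665*t^5 + 2.1755*t^4 - 4.6885*t^3 - 4.6018*t^2 - 7.3538*t + 4.653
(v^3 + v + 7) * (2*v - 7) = 2*v^4 - 7*v^3 + 2*v^2 + 7*v - 49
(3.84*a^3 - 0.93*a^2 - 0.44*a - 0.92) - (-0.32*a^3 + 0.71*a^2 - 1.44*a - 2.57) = 4.16*a^3 - 1.64*a^2 + 1.0*a + 1.65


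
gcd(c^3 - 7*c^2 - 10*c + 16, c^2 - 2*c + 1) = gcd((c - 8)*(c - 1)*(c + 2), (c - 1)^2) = c - 1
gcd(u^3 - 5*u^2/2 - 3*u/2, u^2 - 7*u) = u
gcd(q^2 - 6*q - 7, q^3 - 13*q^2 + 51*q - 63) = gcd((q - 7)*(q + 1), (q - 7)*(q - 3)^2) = q - 7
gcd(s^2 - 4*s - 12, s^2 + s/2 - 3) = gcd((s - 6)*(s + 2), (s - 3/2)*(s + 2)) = s + 2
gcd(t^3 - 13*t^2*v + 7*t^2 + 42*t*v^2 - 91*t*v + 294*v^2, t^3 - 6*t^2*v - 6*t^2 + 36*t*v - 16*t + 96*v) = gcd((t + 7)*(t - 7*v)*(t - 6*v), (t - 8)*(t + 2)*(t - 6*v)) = t - 6*v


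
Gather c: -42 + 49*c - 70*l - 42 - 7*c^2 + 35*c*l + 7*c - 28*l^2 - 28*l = -7*c^2 + c*(35*l + 56) - 28*l^2 - 98*l - 84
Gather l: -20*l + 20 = 20 - 20*l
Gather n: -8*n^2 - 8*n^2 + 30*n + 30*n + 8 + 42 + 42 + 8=-16*n^2 + 60*n + 100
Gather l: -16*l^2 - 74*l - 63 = -16*l^2 - 74*l - 63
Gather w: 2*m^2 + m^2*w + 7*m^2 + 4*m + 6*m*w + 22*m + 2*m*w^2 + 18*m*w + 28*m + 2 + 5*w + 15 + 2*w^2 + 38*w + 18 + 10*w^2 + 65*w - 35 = 9*m^2 + 54*m + w^2*(2*m + 12) + w*(m^2 + 24*m + 108)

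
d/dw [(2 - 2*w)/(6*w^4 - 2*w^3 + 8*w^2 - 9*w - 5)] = 4*(9*w^4 - 14*w^3 + 7*w^2 - 8*w + 7)/(36*w^8 - 24*w^7 + 100*w^6 - 140*w^5 + 40*w^4 - 124*w^3 + w^2 + 90*w + 25)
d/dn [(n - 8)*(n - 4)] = 2*n - 12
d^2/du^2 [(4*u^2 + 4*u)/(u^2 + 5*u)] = -32/(u^3 + 15*u^2 + 75*u + 125)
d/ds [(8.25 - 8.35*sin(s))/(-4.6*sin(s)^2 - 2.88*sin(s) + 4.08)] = (-38.41*sin(s)^2 + 75.9*sin(s) - 10.308)*cos(s)/(21.16*sin(s)^4 + 26.496*sin(s)^3 - 29.2416*sin(s)^2 - 23.5008*sin(s) + 16.6464)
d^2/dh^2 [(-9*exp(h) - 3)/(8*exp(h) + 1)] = (15 - 120*exp(h))*exp(h)/(512*exp(3*h) + 192*exp(2*h) + 24*exp(h) + 1)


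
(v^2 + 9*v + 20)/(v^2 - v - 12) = (v^2 + 9*v + 20)/(v^2 - v - 12)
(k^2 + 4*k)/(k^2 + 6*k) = (k + 4)/(k + 6)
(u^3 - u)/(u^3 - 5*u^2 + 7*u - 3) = u*(u + 1)/(u^2 - 4*u + 3)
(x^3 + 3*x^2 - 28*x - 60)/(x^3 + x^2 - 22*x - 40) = (x + 6)/(x + 4)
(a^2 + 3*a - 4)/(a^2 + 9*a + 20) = (a - 1)/(a + 5)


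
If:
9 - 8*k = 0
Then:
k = 9/8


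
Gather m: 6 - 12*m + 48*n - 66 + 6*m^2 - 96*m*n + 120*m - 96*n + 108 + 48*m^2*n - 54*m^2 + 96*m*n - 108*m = m^2*(48*n - 48) - 48*n + 48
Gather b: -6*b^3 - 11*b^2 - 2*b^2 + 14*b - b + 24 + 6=-6*b^3 - 13*b^2 + 13*b + 30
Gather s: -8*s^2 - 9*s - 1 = -8*s^2 - 9*s - 1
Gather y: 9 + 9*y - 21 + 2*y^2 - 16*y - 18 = 2*y^2 - 7*y - 30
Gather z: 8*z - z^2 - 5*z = -z^2 + 3*z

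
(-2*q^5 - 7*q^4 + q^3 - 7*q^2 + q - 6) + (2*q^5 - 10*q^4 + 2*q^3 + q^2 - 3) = -17*q^4 + 3*q^3 - 6*q^2 + q - 9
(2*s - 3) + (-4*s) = -2*s - 3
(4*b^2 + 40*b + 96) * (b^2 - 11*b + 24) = 4*b^4 - 4*b^3 - 248*b^2 - 96*b + 2304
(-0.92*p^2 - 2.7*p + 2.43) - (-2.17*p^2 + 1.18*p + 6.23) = 1.25*p^2 - 3.88*p - 3.8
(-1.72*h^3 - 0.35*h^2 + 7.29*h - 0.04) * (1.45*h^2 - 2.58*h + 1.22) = -2.494*h^5 + 3.9301*h^4 + 9.3751*h^3 - 19.2932*h^2 + 8.997*h - 0.0488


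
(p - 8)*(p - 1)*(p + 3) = p^3 - 6*p^2 - 19*p + 24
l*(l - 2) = l^2 - 2*l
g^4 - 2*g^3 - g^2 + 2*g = g*(g - 2)*(g - 1)*(g + 1)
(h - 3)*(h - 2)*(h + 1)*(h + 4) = h^4 - 15*h^2 + 10*h + 24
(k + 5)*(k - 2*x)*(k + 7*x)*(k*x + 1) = k^4*x + 5*k^3*x^2 + 5*k^3*x + k^3 - 14*k^2*x^3 + 25*k^2*x^2 + 5*k^2*x + 5*k^2 - 70*k*x^3 - 14*k*x^2 + 25*k*x - 70*x^2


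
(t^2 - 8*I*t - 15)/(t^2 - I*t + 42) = (t^2 - 8*I*t - 15)/(t^2 - I*t + 42)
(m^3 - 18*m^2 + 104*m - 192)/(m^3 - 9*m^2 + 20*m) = (m^2 - 14*m + 48)/(m*(m - 5))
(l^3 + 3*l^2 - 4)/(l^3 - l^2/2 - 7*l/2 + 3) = 2*(l + 2)/(2*l - 3)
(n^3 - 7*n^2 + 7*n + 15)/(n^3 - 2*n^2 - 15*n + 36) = (n^2 - 4*n - 5)/(n^2 + n - 12)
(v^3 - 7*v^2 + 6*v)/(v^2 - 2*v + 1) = v*(v - 6)/(v - 1)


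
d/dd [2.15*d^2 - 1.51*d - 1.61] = 4.3*d - 1.51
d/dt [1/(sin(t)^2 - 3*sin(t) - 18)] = (3 - 2*sin(t))*cos(t)/((sin(t) - 6)^2*(sin(t) + 3)^2)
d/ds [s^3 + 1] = 3*s^2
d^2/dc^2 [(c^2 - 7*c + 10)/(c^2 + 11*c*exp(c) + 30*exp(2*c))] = (-(2*(2*c - 7)*(11*c*exp(c) + 2*c + 60*exp(2*c) + 11*exp(c)) + (c^2 - 7*c + 10)*(11*c*exp(c) + 120*exp(2*c) + 22*exp(c) + 2))*(c^2 + 11*c*exp(c) + 30*exp(2*c)) + 2*(c^2 - 7*c + 10)*(11*c*exp(c) + 2*c + 60*exp(2*c) + 11*exp(c))^2 + 2*(c^2 + 11*c*exp(c) + 30*exp(2*c))^2)/(c^2 + 11*c*exp(c) + 30*exp(2*c))^3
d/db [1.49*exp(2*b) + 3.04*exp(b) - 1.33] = (2.98*exp(b) + 3.04)*exp(b)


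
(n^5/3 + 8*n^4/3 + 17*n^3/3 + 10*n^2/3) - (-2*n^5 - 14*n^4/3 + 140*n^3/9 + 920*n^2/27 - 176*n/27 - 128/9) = 7*n^5/3 + 22*n^4/3 - 89*n^3/9 - 830*n^2/27 + 176*n/27 + 128/9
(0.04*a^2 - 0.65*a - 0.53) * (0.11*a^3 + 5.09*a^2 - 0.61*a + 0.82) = 0.0044*a^5 + 0.1321*a^4 - 3.3912*a^3 - 2.2684*a^2 - 0.2097*a - 0.4346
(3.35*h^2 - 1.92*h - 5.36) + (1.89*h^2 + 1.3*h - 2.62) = 5.24*h^2 - 0.62*h - 7.98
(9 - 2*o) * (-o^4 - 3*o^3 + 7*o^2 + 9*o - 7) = 2*o^5 - 3*o^4 - 41*o^3 + 45*o^2 + 95*o - 63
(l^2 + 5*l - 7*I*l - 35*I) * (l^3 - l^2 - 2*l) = l^5 + 4*l^4 - 7*I*l^4 - 7*l^3 - 28*I*l^3 - 10*l^2 + 49*I*l^2 + 70*I*l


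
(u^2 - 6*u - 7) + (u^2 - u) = 2*u^2 - 7*u - 7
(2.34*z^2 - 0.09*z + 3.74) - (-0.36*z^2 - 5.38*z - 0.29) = 2.7*z^2 + 5.29*z + 4.03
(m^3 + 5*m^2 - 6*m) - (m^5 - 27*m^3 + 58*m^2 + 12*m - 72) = -m^5 + 28*m^3 - 53*m^2 - 18*m + 72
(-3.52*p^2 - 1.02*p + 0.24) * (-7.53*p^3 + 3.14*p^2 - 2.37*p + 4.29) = 26.5056*p^5 - 3.3722*p^4 + 3.3324*p^3 - 11.9298*p^2 - 4.9446*p + 1.0296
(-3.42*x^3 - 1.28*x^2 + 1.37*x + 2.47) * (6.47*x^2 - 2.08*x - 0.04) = -22.1274*x^5 - 1.168*x^4 + 11.6631*x^3 + 13.1825*x^2 - 5.1924*x - 0.0988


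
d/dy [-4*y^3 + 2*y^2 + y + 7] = -12*y^2 + 4*y + 1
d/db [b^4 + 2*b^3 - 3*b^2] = 2*b*(2*b^2 + 3*b - 3)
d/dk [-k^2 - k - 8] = -2*k - 1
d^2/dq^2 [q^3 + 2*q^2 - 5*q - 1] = 6*q + 4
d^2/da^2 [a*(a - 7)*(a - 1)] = 6*a - 16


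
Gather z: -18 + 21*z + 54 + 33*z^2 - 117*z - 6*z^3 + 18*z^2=-6*z^3 + 51*z^2 - 96*z + 36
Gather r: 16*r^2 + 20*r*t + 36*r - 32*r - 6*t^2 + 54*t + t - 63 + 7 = 16*r^2 + r*(20*t + 4) - 6*t^2 + 55*t - 56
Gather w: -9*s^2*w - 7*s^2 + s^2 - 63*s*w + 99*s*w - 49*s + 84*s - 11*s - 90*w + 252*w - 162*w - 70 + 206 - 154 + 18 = -6*s^2 + 24*s + w*(-9*s^2 + 36*s)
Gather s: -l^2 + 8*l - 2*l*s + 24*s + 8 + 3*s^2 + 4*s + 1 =-l^2 + 8*l + 3*s^2 + s*(28 - 2*l) + 9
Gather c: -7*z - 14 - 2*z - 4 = -9*z - 18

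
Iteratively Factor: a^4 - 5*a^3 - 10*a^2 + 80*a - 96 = (a - 4)*(a^3 - a^2 - 14*a + 24) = (a - 4)*(a - 3)*(a^2 + 2*a - 8) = (a - 4)*(a - 3)*(a - 2)*(a + 4)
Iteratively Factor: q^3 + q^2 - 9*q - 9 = (q + 1)*(q^2 - 9) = (q - 3)*(q + 1)*(q + 3)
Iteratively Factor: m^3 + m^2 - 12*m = (m + 4)*(m^2 - 3*m) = (m - 3)*(m + 4)*(m)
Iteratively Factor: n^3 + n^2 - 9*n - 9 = (n + 1)*(n^2 - 9) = (n - 3)*(n + 1)*(n + 3)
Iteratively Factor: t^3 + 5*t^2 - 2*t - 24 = (t + 4)*(t^2 + t - 6) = (t + 3)*(t + 4)*(t - 2)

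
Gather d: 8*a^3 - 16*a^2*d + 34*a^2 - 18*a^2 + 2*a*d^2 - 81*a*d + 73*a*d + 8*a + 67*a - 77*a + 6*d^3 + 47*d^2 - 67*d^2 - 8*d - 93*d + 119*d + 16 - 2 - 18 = 8*a^3 + 16*a^2 - 2*a + 6*d^3 + d^2*(2*a - 20) + d*(-16*a^2 - 8*a + 18) - 4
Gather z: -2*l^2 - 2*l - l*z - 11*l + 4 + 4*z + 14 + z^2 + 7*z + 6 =-2*l^2 - 13*l + z^2 + z*(11 - l) + 24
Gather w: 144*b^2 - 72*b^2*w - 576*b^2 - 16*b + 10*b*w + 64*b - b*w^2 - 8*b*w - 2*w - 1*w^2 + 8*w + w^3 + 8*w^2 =-432*b^2 + 48*b + w^3 + w^2*(7 - b) + w*(-72*b^2 + 2*b + 6)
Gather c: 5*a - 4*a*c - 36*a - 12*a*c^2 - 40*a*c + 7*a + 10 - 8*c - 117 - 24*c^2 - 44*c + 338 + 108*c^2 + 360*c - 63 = -24*a + c^2*(84 - 12*a) + c*(308 - 44*a) + 168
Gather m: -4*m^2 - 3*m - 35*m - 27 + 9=-4*m^2 - 38*m - 18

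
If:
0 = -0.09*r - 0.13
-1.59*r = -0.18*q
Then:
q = -12.76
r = -1.44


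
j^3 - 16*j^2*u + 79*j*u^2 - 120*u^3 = (j - 8*u)*(j - 5*u)*(j - 3*u)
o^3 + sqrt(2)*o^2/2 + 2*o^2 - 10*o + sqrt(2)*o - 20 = (o + 2)*(o - 2*sqrt(2))*(o + 5*sqrt(2)/2)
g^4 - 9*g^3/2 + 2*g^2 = g^2*(g - 4)*(g - 1/2)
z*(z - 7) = z^2 - 7*z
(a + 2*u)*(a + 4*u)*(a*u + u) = a^3*u + 6*a^2*u^2 + a^2*u + 8*a*u^3 + 6*a*u^2 + 8*u^3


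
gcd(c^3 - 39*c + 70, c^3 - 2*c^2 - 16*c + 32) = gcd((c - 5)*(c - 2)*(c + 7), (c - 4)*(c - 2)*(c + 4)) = c - 2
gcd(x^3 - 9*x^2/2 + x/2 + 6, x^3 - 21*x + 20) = x - 4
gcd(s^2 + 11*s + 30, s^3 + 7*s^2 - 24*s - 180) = s + 6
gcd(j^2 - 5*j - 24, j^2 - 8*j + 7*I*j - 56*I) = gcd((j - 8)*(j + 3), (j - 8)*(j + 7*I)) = j - 8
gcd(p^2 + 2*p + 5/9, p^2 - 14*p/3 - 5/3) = p + 1/3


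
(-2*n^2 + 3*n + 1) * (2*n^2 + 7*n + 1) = -4*n^4 - 8*n^3 + 21*n^2 + 10*n + 1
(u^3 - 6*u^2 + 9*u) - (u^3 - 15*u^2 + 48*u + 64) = 9*u^2 - 39*u - 64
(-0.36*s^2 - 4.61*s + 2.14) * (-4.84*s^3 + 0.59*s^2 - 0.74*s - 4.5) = 1.7424*s^5 + 22.1*s^4 - 12.8111*s^3 + 6.294*s^2 + 19.1614*s - 9.63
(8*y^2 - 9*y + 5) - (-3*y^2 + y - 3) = 11*y^2 - 10*y + 8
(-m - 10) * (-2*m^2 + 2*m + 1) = 2*m^3 + 18*m^2 - 21*m - 10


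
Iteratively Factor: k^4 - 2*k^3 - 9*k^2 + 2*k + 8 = (k + 1)*(k^3 - 3*k^2 - 6*k + 8) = (k - 1)*(k + 1)*(k^2 - 2*k - 8) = (k - 1)*(k + 1)*(k + 2)*(k - 4)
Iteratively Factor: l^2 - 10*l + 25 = (l - 5)*(l - 5)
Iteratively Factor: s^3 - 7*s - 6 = (s + 2)*(s^2 - 2*s - 3) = (s + 1)*(s + 2)*(s - 3)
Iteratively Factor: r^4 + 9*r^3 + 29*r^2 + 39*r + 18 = (r + 3)*(r^3 + 6*r^2 + 11*r + 6) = (r + 2)*(r + 3)*(r^2 + 4*r + 3) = (r + 1)*(r + 2)*(r + 3)*(r + 3)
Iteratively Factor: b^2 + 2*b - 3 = (b - 1)*(b + 3)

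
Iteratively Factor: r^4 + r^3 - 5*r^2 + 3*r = (r - 1)*(r^3 + 2*r^2 - 3*r) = (r - 1)^2*(r^2 + 3*r) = (r - 1)^2*(r + 3)*(r)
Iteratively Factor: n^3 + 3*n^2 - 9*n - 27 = (n - 3)*(n^2 + 6*n + 9) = (n - 3)*(n + 3)*(n + 3)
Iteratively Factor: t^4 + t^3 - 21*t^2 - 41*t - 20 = (t + 1)*(t^3 - 21*t - 20) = (t + 1)*(t + 4)*(t^2 - 4*t - 5) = (t - 5)*(t + 1)*(t + 4)*(t + 1)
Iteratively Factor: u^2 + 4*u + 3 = (u + 3)*(u + 1)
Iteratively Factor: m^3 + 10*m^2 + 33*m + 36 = (m + 3)*(m^2 + 7*m + 12) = (m + 3)^2*(m + 4)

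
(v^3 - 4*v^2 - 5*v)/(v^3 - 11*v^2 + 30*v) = (v + 1)/(v - 6)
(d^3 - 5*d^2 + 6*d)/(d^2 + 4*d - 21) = d*(d - 2)/(d + 7)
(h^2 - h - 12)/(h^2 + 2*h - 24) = (h + 3)/(h + 6)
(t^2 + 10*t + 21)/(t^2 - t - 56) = (t + 3)/(t - 8)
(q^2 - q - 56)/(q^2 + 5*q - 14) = (q - 8)/(q - 2)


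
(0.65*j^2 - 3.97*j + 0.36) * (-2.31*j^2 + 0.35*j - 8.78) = -1.5015*j^4 + 9.3982*j^3 - 7.9281*j^2 + 34.9826*j - 3.1608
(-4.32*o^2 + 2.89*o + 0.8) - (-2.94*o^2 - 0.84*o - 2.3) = -1.38*o^2 + 3.73*o + 3.1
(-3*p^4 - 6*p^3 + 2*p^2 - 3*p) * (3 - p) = 3*p^5 - 3*p^4 - 20*p^3 + 9*p^2 - 9*p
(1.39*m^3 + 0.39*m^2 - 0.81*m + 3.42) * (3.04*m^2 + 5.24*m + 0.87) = 4.2256*m^5 + 8.4692*m^4 + 0.7905*m^3 + 6.4917*m^2 + 17.2161*m + 2.9754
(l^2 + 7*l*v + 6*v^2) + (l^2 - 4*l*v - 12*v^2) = 2*l^2 + 3*l*v - 6*v^2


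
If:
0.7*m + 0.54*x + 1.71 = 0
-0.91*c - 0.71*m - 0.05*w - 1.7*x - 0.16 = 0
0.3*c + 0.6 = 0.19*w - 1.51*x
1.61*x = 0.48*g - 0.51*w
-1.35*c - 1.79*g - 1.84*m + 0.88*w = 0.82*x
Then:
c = 1.96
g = 2.69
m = -2.18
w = 3.59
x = -0.34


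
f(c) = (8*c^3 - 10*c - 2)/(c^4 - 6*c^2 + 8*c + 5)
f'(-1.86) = -3.45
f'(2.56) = -0.53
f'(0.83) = 0.85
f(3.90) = 2.46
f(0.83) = -0.72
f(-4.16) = -3.20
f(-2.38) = 5.40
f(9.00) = 0.93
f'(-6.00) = -0.39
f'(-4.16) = -1.98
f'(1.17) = 2.85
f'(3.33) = -0.97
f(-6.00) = -1.61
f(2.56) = 3.66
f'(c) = (24*c^2 - 10)/(c^4 - 6*c^2 + 8*c + 5) + (-4*c^3 + 12*c - 8)*(8*c^3 - 10*c - 2)/(c^4 - 6*c^2 + 8*c + 5)^2 = 2*((12*c^2 - 5)*(c^4 - 6*c^2 + 8*c + 5) + 4*(-4*c^3 + 5*c + 1)*(c^3 - 3*c + 2))/(c^4 - 6*c^2 + 8*c + 5)^2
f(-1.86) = 1.87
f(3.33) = 2.95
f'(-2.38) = -13.78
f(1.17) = -0.11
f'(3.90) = -0.75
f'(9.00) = -0.11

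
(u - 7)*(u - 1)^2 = u^3 - 9*u^2 + 15*u - 7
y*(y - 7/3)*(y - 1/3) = y^3 - 8*y^2/3 + 7*y/9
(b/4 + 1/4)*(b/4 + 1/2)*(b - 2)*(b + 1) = b^4/16 + b^3/8 - 3*b^2/16 - b/2 - 1/4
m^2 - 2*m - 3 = (m - 3)*(m + 1)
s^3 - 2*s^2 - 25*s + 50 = (s - 5)*(s - 2)*(s + 5)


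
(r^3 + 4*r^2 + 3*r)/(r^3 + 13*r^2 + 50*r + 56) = r*(r^2 + 4*r + 3)/(r^3 + 13*r^2 + 50*r + 56)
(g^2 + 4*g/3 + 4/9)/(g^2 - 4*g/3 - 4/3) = (g + 2/3)/(g - 2)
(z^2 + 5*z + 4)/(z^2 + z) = (z + 4)/z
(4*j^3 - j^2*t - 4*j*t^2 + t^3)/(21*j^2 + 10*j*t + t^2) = (4*j^3 - j^2*t - 4*j*t^2 + t^3)/(21*j^2 + 10*j*t + t^2)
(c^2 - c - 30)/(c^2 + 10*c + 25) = (c - 6)/(c + 5)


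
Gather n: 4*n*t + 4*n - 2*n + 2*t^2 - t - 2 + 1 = n*(4*t + 2) + 2*t^2 - t - 1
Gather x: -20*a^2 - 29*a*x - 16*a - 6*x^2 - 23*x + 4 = -20*a^2 - 16*a - 6*x^2 + x*(-29*a - 23) + 4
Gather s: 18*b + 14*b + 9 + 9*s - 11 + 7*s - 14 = 32*b + 16*s - 16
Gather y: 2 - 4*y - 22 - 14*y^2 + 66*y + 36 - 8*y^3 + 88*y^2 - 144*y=-8*y^3 + 74*y^2 - 82*y + 16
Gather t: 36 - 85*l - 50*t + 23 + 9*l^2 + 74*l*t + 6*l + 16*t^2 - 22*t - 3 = 9*l^2 - 79*l + 16*t^2 + t*(74*l - 72) + 56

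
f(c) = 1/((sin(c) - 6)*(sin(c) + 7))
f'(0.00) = 0.00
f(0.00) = -0.02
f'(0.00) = 0.00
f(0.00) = -0.02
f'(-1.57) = 0.00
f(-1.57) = -0.02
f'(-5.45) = -0.00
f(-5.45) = -0.02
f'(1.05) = -0.00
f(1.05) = -0.02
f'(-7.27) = 0.00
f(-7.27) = -0.02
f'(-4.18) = 0.00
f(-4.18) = -0.02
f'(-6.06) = -0.00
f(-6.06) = -0.02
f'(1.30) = -0.00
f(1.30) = -0.02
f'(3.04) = 0.00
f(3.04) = -0.02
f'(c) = -cos(c)/((sin(c) - 6)*(sin(c) + 7)^2) - cos(c)/((sin(c) - 6)^2*(sin(c) + 7)) = -(sin(2*c) + cos(c))/((sin(c) - 6)^2*(sin(c) + 7)^2)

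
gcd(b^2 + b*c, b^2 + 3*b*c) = b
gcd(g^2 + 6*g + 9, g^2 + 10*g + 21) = g + 3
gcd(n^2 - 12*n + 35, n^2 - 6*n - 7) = n - 7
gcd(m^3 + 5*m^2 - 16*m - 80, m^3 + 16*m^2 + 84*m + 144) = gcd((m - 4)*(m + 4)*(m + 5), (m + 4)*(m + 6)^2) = m + 4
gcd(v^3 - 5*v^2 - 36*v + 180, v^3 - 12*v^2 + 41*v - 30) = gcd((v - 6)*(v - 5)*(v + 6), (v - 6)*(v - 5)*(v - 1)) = v^2 - 11*v + 30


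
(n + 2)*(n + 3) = n^2 + 5*n + 6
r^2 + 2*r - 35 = (r - 5)*(r + 7)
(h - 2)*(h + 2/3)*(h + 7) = h^3 + 17*h^2/3 - 32*h/3 - 28/3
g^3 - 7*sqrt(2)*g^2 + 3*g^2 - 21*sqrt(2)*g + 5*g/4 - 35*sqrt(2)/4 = (g + 1/2)*(g + 5/2)*(g - 7*sqrt(2))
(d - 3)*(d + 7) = d^2 + 4*d - 21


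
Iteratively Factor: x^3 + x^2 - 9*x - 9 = (x + 3)*(x^2 - 2*x - 3) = (x - 3)*(x + 3)*(x + 1)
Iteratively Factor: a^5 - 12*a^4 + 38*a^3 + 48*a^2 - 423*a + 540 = (a - 5)*(a^4 - 7*a^3 + 3*a^2 + 63*a - 108) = (a - 5)*(a - 3)*(a^3 - 4*a^2 - 9*a + 36) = (a - 5)*(a - 4)*(a - 3)*(a^2 - 9) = (a - 5)*(a - 4)*(a - 3)^2*(a + 3)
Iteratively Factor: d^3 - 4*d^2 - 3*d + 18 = (d + 2)*(d^2 - 6*d + 9) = (d - 3)*(d + 2)*(d - 3)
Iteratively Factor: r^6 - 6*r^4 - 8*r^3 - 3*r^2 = (r)*(r^5 - 6*r^3 - 8*r^2 - 3*r) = r^2*(r^4 - 6*r^2 - 8*r - 3) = r^2*(r - 3)*(r^3 + 3*r^2 + 3*r + 1) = r^2*(r - 3)*(r + 1)*(r^2 + 2*r + 1) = r^2*(r - 3)*(r + 1)^2*(r + 1)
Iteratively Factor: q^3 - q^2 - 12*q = (q)*(q^2 - q - 12) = q*(q - 4)*(q + 3)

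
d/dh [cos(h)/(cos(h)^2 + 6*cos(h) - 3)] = (cos(h)^2 + 3)*sin(h)/(cos(h)^2 + 6*cos(h) - 3)^2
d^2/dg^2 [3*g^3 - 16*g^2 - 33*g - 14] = 18*g - 32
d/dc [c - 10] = 1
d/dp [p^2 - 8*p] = 2*p - 8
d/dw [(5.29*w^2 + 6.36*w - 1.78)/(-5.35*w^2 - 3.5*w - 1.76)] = (15.511*w^2 - 37.6668*w - 17.4236)/(28.6225*w^4 + 37.45*w^3 + 31.082*w^2 + 12.32*w + 3.0976)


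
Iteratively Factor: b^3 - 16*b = (b + 4)*(b^2 - 4*b) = b*(b + 4)*(b - 4)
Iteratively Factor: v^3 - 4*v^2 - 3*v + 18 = (v - 3)*(v^2 - v - 6) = (v - 3)*(v + 2)*(v - 3)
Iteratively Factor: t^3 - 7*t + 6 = (t + 3)*(t^2 - 3*t + 2) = (t - 2)*(t + 3)*(t - 1)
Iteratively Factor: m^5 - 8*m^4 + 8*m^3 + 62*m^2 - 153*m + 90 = (m - 3)*(m^4 - 5*m^3 - 7*m^2 + 41*m - 30) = (m - 3)*(m - 1)*(m^3 - 4*m^2 - 11*m + 30) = (m - 3)*(m - 1)*(m + 3)*(m^2 - 7*m + 10) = (m - 5)*(m - 3)*(m - 1)*(m + 3)*(m - 2)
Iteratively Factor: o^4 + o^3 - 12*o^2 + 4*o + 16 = (o + 1)*(o^3 - 12*o + 16) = (o + 1)*(o + 4)*(o^2 - 4*o + 4) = (o - 2)*(o + 1)*(o + 4)*(o - 2)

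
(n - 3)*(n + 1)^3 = n^4 - 6*n^2 - 8*n - 3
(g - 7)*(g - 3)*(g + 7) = g^3 - 3*g^2 - 49*g + 147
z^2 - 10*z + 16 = (z - 8)*(z - 2)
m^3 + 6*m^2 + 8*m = m*(m + 2)*(m + 4)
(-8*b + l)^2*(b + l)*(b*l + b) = 64*b^4*l + 64*b^4 + 48*b^3*l^2 + 48*b^3*l - 15*b^2*l^3 - 15*b^2*l^2 + b*l^4 + b*l^3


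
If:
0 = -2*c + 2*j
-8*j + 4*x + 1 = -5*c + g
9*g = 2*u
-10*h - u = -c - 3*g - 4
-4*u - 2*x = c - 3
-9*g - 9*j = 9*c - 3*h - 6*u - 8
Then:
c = 9265/14853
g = 1558/14853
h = 6634/14853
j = 9265/14853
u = 2337/4951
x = 3625/14853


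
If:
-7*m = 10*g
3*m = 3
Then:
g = -7/10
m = 1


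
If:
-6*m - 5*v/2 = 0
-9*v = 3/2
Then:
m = 5/72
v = -1/6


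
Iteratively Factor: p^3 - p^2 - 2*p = (p - 2)*(p^2 + p) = p*(p - 2)*(p + 1)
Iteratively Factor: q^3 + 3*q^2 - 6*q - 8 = (q + 1)*(q^2 + 2*q - 8) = (q + 1)*(q + 4)*(q - 2)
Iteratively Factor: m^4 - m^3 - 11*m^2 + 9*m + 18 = (m - 3)*(m^3 + 2*m^2 - 5*m - 6) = (m - 3)*(m + 1)*(m^2 + m - 6) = (m - 3)*(m - 2)*(m + 1)*(m + 3)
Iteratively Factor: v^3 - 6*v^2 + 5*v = (v)*(v^2 - 6*v + 5) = v*(v - 5)*(v - 1)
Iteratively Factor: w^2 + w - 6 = (w - 2)*(w + 3)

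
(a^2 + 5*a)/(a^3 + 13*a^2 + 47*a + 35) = a/(a^2 + 8*a + 7)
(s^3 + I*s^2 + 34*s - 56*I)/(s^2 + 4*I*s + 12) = (s^2 + 3*I*s + 28)/(s + 6*I)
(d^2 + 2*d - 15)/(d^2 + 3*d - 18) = (d + 5)/(d + 6)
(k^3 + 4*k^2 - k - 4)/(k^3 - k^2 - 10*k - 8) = (k^2 + 3*k - 4)/(k^2 - 2*k - 8)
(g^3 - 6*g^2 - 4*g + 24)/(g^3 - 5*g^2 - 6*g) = (g^2 - 4)/(g*(g + 1))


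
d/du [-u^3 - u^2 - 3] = u*(-3*u - 2)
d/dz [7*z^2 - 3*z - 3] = 14*z - 3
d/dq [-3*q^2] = -6*q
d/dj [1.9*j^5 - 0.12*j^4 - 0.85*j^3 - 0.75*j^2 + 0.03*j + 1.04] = 9.5*j^4 - 0.48*j^3 - 2.55*j^2 - 1.5*j + 0.03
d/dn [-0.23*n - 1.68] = -0.230000000000000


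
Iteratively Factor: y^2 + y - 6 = (y + 3)*(y - 2)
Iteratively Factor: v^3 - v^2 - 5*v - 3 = (v + 1)*(v^2 - 2*v - 3) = (v - 3)*(v + 1)*(v + 1)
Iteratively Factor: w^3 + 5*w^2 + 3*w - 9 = (w - 1)*(w^2 + 6*w + 9) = (w - 1)*(w + 3)*(w + 3)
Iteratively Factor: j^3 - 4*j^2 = (j)*(j^2 - 4*j) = j*(j - 4)*(j)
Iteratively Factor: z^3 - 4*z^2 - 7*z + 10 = (z - 5)*(z^2 + z - 2) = (z - 5)*(z + 2)*(z - 1)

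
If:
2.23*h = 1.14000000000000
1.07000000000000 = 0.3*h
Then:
No Solution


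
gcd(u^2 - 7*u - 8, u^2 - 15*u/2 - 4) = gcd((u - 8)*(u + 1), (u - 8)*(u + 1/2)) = u - 8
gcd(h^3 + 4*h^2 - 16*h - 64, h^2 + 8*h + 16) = h^2 + 8*h + 16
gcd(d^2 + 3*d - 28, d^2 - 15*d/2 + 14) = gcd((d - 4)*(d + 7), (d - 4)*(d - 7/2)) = d - 4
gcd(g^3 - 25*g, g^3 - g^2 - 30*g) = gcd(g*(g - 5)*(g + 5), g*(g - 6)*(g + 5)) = g^2 + 5*g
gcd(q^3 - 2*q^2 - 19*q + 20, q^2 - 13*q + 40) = q - 5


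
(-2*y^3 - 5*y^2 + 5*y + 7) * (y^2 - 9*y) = -2*y^5 + 13*y^4 + 50*y^3 - 38*y^2 - 63*y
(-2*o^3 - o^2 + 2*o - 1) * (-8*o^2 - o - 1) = 16*o^5 + 10*o^4 - 13*o^3 + 7*o^2 - o + 1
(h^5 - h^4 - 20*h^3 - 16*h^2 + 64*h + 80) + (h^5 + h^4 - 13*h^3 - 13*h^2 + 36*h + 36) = 2*h^5 - 33*h^3 - 29*h^2 + 100*h + 116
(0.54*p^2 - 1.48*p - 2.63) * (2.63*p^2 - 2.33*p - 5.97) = 1.4202*p^4 - 5.1506*p^3 - 6.6923*p^2 + 14.9635*p + 15.7011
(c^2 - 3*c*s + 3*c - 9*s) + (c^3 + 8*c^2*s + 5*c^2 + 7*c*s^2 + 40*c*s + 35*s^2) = c^3 + 8*c^2*s + 6*c^2 + 7*c*s^2 + 37*c*s + 3*c + 35*s^2 - 9*s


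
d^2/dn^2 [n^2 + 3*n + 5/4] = 2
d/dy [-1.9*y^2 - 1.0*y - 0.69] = -3.8*y - 1.0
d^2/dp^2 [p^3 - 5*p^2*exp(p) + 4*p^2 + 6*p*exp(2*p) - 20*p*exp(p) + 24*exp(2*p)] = -5*p^2*exp(p) + 24*p*exp(2*p) - 40*p*exp(p) + 6*p + 120*exp(2*p) - 50*exp(p) + 8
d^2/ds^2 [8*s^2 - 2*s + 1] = 16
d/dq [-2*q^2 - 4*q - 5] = -4*q - 4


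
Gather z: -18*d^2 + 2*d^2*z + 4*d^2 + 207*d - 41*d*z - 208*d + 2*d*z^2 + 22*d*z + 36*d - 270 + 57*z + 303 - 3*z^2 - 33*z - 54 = -14*d^2 + 35*d + z^2*(2*d - 3) + z*(2*d^2 - 19*d + 24) - 21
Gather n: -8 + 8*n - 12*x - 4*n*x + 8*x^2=n*(8 - 4*x) + 8*x^2 - 12*x - 8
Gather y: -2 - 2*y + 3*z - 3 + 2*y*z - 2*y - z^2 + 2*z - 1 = y*(2*z - 4) - z^2 + 5*z - 6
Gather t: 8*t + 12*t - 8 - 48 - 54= 20*t - 110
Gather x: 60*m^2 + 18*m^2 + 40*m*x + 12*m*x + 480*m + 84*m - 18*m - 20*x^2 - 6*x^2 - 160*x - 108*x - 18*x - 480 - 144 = 78*m^2 + 546*m - 26*x^2 + x*(52*m - 286) - 624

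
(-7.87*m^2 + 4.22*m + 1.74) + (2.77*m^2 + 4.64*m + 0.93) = -5.1*m^2 + 8.86*m + 2.67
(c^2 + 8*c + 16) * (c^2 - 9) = c^4 + 8*c^3 + 7*c^2 - 72*c - 144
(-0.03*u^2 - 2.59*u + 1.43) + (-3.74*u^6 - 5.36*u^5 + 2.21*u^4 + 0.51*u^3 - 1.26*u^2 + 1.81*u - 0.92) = -3.74*u^6 - 5.36*u^5 + 2.21*u^4 + 0.51*u^3 - 1.29*u^2 - 0.78*u + 0.51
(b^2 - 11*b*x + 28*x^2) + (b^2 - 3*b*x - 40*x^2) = 2*b^2 - 14*b*x - 12*x^2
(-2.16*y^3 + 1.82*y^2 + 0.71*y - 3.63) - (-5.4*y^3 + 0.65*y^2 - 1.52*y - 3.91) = 3.24*y^3 + 1.17*y^2 + 2.23*y + 0.28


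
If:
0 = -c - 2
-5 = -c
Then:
No Solution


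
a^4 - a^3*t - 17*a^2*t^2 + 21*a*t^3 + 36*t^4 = (a - 3*t)^2*(a + t)*(a + 4*t)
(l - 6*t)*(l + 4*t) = l^2 - 2*l*t - 24*t^2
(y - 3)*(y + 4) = y^2 + y - 12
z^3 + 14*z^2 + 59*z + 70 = (z + 2)*(z + 5)*(z + 7)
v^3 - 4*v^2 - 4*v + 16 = (v - 4)*(v - 2)*(v + 2)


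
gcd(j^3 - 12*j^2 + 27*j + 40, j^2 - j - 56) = j - 8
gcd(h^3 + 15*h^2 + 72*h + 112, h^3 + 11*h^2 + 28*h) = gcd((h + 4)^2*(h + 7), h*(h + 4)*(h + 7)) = h^2 + 11*h + 28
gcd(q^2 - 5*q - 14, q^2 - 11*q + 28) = q - 7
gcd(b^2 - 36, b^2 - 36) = b^2 - 36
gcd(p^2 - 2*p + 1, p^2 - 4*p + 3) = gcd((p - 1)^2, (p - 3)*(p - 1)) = p - 1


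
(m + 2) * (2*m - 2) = 2*m^2 + 2*m - 4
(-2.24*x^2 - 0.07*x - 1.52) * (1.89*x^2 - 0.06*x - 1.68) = -4.2336*x^4 + 0.00210000000000002*x^3 + 0.894600000000001*x^2 + 0.2088*x + 2.5536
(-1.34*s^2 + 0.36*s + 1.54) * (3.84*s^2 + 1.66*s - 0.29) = -5.1456*s^4 - 0.842*s^3 + 6.8998*s^2 + 2.452*s - 0.4466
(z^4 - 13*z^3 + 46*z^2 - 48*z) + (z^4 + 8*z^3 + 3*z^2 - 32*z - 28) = 2*z^4 - 5*z^3 + 49*z^2 - 80*z - 28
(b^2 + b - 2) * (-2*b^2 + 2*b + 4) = -2*b^4 + 10*b^2 - 8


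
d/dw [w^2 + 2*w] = 2*w + 2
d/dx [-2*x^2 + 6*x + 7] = 6 - 4*x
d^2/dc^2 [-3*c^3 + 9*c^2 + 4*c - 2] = 18 - 18*c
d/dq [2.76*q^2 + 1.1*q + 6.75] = 5.52*q + 1.1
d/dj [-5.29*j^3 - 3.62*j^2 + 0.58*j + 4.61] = -15.87*j^2 - 7.24*j + 0.58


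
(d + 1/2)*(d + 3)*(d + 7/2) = d^3 + 7*d^2 + 55*d/4 + 21/4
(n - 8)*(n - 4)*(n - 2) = n^3 - 14*n^2 + 56*n - 64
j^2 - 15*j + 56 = (j - 8)*(j - 7)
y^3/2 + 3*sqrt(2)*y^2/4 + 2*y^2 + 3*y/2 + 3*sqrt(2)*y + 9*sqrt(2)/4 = (y/2 + 1/2)*(y + 3)*(y + 3*sqrt(2)/2)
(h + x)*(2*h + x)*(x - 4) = 2*h^2*x - 8*h^2 + 3*h*x^2 - 12*h*x + x^3 - 4*x^2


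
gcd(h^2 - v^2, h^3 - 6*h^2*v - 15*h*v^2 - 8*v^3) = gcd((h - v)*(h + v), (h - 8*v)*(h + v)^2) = h + v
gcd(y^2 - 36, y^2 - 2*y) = 1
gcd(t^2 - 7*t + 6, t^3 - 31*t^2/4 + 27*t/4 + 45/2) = t - 6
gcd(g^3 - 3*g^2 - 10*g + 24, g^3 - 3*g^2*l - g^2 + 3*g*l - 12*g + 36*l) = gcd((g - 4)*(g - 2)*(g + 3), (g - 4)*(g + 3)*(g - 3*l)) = g^2 - g - 12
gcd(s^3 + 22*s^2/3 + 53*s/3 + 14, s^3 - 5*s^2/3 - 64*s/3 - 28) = s^2 + 13*s/3 + 14/3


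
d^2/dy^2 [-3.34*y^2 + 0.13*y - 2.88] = -6.68000000000000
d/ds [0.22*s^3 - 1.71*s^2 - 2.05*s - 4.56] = 0.66*s^2 - 3.42*s - 2.05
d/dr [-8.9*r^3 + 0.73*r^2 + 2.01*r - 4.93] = -26.7*r^2 + 1.46*r + 2.01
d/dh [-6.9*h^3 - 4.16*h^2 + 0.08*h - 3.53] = -20.7*h^2 - 8.32*h + 0.08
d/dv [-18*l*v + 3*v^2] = -18*l + 6*v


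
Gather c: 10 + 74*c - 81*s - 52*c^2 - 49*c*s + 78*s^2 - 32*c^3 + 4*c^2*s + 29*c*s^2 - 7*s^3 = -32*c^3 + c^2*(4*s - 52) + c*(29*s^2 - 49*s + 74) - 7*s^3 + 78*s^2 - 81*s + 10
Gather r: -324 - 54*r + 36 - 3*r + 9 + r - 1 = -56*r - 280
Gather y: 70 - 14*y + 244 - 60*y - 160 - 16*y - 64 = 90 - 90*y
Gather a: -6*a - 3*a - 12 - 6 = -9*a - 18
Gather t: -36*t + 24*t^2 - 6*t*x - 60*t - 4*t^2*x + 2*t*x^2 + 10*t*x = t^2*(24 - 4*x) + t*(2*x^2 + 4*x - 96)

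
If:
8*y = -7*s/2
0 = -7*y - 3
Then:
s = 48/49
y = -3/7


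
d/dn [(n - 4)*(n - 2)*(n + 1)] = 3*n^2 - 10*n + 2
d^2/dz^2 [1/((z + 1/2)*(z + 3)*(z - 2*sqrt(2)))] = 4*(4*(z + 3)^2*(z - 2*sqrt(2))^2 + 2*(z + 3)^2*(z - 2*sqrt(2))*(2*z + 1) + (z + 3)^2*(2*z + 1)^2 + 2*(z + 3)*(z - 2*sqrt(2))^2*(2*z + 1) + (z + 3)*(z - 2*sqrt(2))*(2*z + 1)^2 + (z - 2*sqrt(2))^2*(2*z + 1)^2)/((z + 3)^3*(z - 2*sqrt(2))^3*(2*z + 1)^3)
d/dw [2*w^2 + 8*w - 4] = 4*w + 8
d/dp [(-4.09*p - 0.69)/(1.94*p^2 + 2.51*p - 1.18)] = (7.9346*p^2 + 2.6772*p + 6.5581)/(3.7636*p^4 + 9.7388*p^3 + 1.7217*p^2 - 5.9236*p + 1.3924)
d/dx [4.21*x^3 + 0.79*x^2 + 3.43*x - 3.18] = 12.63*x^2 + 1.58*x + 3.43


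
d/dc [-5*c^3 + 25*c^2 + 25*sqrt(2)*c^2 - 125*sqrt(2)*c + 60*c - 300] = -15*c^2 + 50*c + 50*sqrt(2)*c - 125*sqrt(2) + 60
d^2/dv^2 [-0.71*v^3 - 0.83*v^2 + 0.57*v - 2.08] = -4.26*v - 1.66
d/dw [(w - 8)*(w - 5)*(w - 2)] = 3*w^2 - 30*w + 66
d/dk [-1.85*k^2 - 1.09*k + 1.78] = -3.7*k - 1.09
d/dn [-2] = 0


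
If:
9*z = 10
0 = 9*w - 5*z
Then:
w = 50/81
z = 10/9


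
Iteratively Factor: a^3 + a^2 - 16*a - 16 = (a + 4)*(a^2 - 3*a - 4) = (a - 4)*(a + 4)*(a + 1)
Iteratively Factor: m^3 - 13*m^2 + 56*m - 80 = (m - 4)*(m^2 - 9*m + 20) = (m - 5)*(m - 4)*(m - 4)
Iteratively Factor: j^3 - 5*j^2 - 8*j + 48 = (j - 4)*(j^2 - j - 12) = (j - 4)^2*(j + 3)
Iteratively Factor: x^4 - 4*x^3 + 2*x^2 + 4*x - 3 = (x - 1)*(x^3 - 3*x^2 - x + 3) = (x - 1)^2*(x^2 - 2*x - 3) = (x - 1)^2*(x + 1)*(x - 3)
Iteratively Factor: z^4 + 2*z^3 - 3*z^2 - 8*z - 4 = (z + 1)*(z^3 + z^2 - 4*z - 4) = (z + 1)^2*(z^2 - 4) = (z + 1)^2*(z + 2)*(z - 2)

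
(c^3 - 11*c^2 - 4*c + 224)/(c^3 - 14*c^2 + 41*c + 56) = (c + 4)/(c + 1)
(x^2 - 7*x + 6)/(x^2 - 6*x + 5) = (x - 6)/(x - 5)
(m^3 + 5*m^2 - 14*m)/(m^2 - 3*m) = (m^2 + 5*m - 14)/(m - 3)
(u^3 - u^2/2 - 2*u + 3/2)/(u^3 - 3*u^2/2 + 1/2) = (2*u + 3)/(2*u + 1)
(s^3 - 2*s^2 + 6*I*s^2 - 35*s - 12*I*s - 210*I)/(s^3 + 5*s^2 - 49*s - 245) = (s + 6*I)/(s + 7)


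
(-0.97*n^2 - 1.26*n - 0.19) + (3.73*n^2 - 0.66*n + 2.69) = 2.76*n^2 - 1.92*n + 2.5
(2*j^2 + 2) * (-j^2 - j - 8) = -2*j^4 - 2*j^3 - 18*j^2 - 2*j - 16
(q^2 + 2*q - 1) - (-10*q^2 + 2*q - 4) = 11*q^2 + 3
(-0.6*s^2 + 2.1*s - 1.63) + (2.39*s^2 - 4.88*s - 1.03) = 1.79*s^2 - 2.78*s - 2.66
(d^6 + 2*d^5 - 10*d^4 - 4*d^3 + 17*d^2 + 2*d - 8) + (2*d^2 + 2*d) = d^6 + 2*d^5 - 10*d^4 - 4*d^3 + 19*d^2 + 4*d - 8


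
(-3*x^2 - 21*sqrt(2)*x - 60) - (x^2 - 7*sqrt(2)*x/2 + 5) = -4*x^2 - 35*sqrt(2)*x/2 - 65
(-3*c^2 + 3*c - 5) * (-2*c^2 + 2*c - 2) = 6*c^4 - 12*c^3 + 22*c^2 - 16*c + 10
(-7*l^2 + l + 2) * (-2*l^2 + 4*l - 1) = 14*l^4 - 30*l^3 + 7*l^2 + 7*l - 2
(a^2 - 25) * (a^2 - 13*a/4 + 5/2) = a^4 - 13*a^3/4 - 45*a^2/2 + 325*a/4 - 125/2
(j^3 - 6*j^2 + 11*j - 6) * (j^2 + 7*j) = j^5 + j^4 - 31*j^3 + 71*j^2 - 42*j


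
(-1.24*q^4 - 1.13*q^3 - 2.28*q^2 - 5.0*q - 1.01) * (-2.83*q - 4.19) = 3.5092*q^5 + 8.3935*q^4 + 11.1871*q^3 + 23.7032*q^2 + 23.8083*q + 4.2319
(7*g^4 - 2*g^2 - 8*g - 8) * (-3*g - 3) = -21*g^5 - 21*g^4 + 6*g^3 + 30*g^2 + 48*g + 24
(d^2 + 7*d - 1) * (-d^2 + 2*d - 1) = -d^4 - 5*d^3 + 14*d^2 - 9*d + 1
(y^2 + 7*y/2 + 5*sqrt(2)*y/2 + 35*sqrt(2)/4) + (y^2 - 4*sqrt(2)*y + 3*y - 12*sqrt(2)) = 2*y^2 - 3*sqrt(2)*y/2 + 13*y/2 - 13*sqrt(2)/4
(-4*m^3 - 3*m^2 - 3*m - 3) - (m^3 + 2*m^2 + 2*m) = -5*m^3 - 5*m^2 - 5*m - 3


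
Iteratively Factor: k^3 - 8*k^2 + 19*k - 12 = (k - 3)*(k^2 - 5*k + 4) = (k - 4)*(k - 3)*(k - 1)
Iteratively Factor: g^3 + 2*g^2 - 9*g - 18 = (g + 2)*(g^2 - 9) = (g - 3)*(g + 2)*(g + 3)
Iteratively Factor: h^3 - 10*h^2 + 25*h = (h)*(h^2 - 10*h + 25) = h*(h - 5)*(h - 5)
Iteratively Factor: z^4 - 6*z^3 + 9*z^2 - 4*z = (z - 1)*(z^3 - 5*z^2 + 4*z) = (z - 4)*(z - 1)*(z^2 - z) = (z - 4)*(z - 1)^2*(z)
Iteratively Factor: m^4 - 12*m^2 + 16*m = (m)*(m^3 - 12*m + 16) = m*(m + 4)*(m^2 - 4*m + 4) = m*(m - 2)*(m + 4)*(m - 2)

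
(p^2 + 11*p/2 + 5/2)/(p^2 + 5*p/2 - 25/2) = (2*p + 1)/(2*p - 5)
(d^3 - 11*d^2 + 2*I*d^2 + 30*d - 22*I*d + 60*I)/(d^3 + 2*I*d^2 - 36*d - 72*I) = (d - 5)/(d + 6)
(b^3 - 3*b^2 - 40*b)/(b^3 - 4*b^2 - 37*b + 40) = b/(b - 1)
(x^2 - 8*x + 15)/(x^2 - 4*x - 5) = (x - 3)/(x + 1)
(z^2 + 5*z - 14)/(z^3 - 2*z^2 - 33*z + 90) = (z^2 + 5*z - 14)/(z^3 - 2*z^2 - 33*z + 90)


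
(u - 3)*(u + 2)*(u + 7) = u^3 + 6*u^2 - 13*u - 42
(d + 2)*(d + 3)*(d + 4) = d^3 + 9*d^2 + 26*d + 24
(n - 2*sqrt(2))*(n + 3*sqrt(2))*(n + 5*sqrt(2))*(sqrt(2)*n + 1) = sqrt(2)*n^4 + 13*n^3 + 4*sqrt(2)*n^2 - 122*n - 60*sqrt(2)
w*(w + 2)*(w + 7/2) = w^3 + 11*w^2/2 + 7*w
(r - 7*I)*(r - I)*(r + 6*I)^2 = r^4 + 4*I*r^3 + 53*r^2 + 204*I*r + 252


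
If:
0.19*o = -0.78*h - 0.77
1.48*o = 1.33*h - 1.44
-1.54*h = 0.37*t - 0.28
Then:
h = -0.62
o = -1.53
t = 3.32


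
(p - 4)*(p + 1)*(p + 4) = p^3 + p^2 - 16*p - 16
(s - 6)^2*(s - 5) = s^3 - 17*s^2 + 96*s - 180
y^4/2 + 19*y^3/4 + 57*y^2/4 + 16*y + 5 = (y/2 + 1)*(y + 1/2)*(y + 2)*(y + 5)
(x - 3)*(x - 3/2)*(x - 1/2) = x^3 - 5*x^2 + 27*x/4 - 9/4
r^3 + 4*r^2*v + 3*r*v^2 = r*(r + v)*(r + 3*v)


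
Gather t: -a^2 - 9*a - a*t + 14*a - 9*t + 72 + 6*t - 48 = -a^2 + 5*a + t*(-a - 3) + 24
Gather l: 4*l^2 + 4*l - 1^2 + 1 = 4*l^2 + 4*l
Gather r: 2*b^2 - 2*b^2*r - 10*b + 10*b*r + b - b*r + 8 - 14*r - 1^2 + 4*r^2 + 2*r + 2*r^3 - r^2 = 2*b^2 - 9*b + 2*r^3 + 3*r^2 + r*(-2*b^2 + 9*b - 12) + 7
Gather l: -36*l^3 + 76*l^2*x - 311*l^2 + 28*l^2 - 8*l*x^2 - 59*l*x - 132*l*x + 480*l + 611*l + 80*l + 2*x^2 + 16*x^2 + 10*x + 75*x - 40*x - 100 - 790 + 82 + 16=-36*l^3 + l^2*(76*x - 283) + l*(-8*x^2 - 191*x + 1171) + 18*x^2 + 45*x - 792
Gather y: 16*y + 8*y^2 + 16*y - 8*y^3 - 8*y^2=-8*y^3 + 32*y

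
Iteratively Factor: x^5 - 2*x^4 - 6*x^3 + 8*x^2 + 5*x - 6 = (x - 1)*(x^4 - x^3 - 7*x^2 + x + 6) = (x - 3)*(x - 1)*(x^3 + 2*x^2 - x - 2) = (x - 3)*(x - 1)*(x + 2)*(x^2 - 1) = (x - 3)*(x - 1)^2*(x + 2)*(x + 1)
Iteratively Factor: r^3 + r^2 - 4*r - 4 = (r - 2)*(r^2 + 3*r + 2) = (r - 2)*(r + 1)*(r + 2)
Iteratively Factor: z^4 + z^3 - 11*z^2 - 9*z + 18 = (z + 3)*(z^3 - 2*z^2 - 5*z + 6) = (z - 3)*(z + 3)*(z^2 + z - 2) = (z - 3)*(z + 2)*(z + 3)*(z - 1)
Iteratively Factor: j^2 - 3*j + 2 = (j - 2)*(j - 1)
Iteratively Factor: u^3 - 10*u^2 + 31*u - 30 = (u - 2)*(u^2 - 8*u + 15) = (u - 3)*(u - 2)*(u - 5)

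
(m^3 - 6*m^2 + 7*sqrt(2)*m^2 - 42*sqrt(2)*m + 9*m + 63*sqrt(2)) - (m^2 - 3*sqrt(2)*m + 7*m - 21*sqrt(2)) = m^3 - 7*m^2 + 7*sqrt(2)*m^2 - 39*sqrt(2)*m + 2*m + 84*sqrt(2)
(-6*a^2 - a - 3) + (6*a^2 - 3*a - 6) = -4*a - 9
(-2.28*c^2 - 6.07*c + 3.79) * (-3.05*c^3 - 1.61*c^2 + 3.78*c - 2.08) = 6.954*c^5 + 22.1843*c^4 - 10.4052*c^3 - 24.3041*c^2 + 26.9518*c - 7.8832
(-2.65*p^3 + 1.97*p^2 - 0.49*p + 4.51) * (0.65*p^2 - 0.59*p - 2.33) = -1.7225*p^5 + 2.844*p^4 + 4.6937*p^3 - 1.3695*p^2 - 1.5192*p - 10.5083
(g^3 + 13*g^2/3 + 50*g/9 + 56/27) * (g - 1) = g^4 + 10*g^3/3 + 11*g^2/9 - 94*g/27 - 56/27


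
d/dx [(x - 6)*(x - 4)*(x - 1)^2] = 4*x^3 - 36*x^2 + 90*x - 58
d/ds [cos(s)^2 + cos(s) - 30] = -sin(s) - sin(2*s)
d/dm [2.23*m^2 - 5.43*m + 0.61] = 4.46*m - 5.43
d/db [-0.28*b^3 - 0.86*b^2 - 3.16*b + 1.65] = -0.84*b^2 - 1.72*b - 3.16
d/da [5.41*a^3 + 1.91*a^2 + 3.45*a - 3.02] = 16.23*a^2 + 3.82*a + 3.45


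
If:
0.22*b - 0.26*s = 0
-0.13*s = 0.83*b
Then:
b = 0.00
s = 0.00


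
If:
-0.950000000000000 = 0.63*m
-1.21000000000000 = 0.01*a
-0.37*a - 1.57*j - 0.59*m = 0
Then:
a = -121.00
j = 29.08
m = -1.51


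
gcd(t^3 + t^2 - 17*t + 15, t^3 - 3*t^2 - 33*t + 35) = t^2 + 4*t - 5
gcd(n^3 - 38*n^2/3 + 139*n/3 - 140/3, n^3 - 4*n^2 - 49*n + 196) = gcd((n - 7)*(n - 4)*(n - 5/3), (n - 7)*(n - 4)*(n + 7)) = n^2 - 11*n + 28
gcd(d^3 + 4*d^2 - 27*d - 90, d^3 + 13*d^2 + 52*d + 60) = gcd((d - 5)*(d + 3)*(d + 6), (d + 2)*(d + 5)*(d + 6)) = d + 6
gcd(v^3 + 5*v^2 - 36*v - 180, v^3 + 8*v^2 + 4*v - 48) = v + 6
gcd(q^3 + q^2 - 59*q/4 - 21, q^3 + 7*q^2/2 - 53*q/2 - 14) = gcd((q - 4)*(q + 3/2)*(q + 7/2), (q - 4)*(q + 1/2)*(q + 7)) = q - 4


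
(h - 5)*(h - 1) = h^2 - 6*h + 5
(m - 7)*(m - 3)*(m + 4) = m^3 - 6*m^2 - 19*m + 84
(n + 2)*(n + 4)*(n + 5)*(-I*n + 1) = -I*n^4 + n^3 - 11*I*n^3 + 11*n^2 - 38*I*n^2 + 38*n - 40*I*n + 40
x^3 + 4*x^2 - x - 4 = (x - 1)*(x + 1)*(x + 4)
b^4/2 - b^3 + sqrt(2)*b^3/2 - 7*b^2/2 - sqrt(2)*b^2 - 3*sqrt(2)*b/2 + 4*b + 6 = (b/2 + sqrt(2))*(b - 3)*(b + 1)*(b - sqrt(2))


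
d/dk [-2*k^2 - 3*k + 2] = -4*k - 3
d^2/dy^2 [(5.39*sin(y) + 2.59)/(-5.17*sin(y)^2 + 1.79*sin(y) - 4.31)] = (144.068771*sin(y)^5 + 326.792081*sin(y)^4 - 1080.665971*sin(y)^3 - 596.333948*sin(y)^2 + 984.54111*sin(y) + 15.6605260000001)/(5.17*sin(y)^2 - 1.79*sin(y) + 4.31)^3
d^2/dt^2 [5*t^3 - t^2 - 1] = 30*t - 2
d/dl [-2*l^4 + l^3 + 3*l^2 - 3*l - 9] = -8*l^3 + 3*l^2 + 6*l - 3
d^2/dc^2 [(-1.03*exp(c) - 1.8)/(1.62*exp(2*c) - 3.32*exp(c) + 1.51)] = (-2.703132*exp(4*c) - 24.435432*exp(3*c) + 44.160876*exp(2*c) - 7.391276*exp(c) - 11.372263)*exp(c)/(4.251528*exp(6*c) - 26.139024*exp(5*c) + 65.457396*exp(4*c) - 85.322672*exp(3*c) + 61.012758*exp(2*c) - 22.709796*exp(c) + 3.442951)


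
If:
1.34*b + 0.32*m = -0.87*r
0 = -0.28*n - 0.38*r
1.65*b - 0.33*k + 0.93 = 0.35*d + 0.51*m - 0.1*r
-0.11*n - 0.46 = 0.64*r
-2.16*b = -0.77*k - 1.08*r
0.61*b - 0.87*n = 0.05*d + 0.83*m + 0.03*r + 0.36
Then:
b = 0.93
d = 5.05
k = 3.93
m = -1.35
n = 1.27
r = -0.94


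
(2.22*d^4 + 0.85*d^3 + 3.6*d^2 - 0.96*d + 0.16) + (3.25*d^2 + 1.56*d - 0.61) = 2.22*d^4 + 0.85*d^3 + 6.85*d^2 + 0.6*d - 0.45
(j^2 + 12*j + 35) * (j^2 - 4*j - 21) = j^4 + 8*j^3 - 34*j^2 - 392*j - 735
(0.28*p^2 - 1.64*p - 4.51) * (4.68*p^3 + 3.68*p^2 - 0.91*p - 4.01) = 1.3104*p^5 - 6.6448*p^4 - 27.3968*p^3 - 16.2272*p^2 + 10.6805*p + 18.0851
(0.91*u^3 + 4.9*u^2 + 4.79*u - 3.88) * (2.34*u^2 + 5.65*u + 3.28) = 2.1294*u^5 + 16.6075*u^4 + 41.8784*u^3 + 34.0563*u^2 - 6.2108*u - 12.7264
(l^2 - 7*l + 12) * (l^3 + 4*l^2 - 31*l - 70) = l^5 - 3*l^4 - 47*l^3 + 195*l^2 + 118*l - 840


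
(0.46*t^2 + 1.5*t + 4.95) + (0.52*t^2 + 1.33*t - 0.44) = 0.98*t^2 + 2.83*t + 4.51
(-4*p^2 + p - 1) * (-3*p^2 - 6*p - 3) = 12*p^4 + 21*p^3 + 9*p^2 + 3*p + 3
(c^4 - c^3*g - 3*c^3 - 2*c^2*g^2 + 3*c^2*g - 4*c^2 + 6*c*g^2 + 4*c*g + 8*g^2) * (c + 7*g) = c^5 + 6*c^4*g - 3*c^4 - 9*c^3*g^2 - 18*c^3*g - 4*c^3 - 14*c^2*g^3 + 27*c^2*g^2 - 24*c^2*g + 42*c*g^3 + 36*c*g^2 + 56*g^3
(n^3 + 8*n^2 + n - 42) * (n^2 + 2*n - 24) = n^5 + 10*n^4 - 7*n^3 - 232*n^2 - 108*n + 1008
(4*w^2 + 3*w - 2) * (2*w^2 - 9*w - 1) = 8*w^4 - 30*w^3 - 35*w^2 + 15*w + 2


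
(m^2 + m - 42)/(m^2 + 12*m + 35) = (m - 6)/(m + 5)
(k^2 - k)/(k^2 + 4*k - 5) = k/(k + 5)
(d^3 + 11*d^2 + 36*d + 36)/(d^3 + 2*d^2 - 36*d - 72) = (d + 3)/(d - 6)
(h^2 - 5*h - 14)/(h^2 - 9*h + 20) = (h^2 - 5*h - 14)/(h^2 - 9*h + 20)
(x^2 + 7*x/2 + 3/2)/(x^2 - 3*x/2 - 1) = (x + 3)/(x - 2)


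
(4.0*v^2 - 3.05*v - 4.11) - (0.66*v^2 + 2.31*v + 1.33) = 3.34*v^2 - 5.36*v - 5.44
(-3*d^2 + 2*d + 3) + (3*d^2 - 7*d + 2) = 5 - 5*d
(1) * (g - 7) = g - 7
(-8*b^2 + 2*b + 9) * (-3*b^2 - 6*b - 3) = 24*b^4 + 42*b^3 - 15*b^2 - 60*b - 27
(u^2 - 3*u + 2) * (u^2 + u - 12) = u^4 - 2*u^3 - 13*u^2 + 38*u - 24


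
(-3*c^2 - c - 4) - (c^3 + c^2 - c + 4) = -c^3 - 4*c^2 - 8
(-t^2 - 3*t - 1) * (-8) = 8*t^2 + 24*t + 8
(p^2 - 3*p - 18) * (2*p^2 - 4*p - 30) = 2*p^4 - 10*p^3 - 54*p^2 + 162*p + 540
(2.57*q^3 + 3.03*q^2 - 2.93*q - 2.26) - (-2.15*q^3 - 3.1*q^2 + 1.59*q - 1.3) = 4.72*q^3 + 6.13*q^2 - 4.52*q - 0.96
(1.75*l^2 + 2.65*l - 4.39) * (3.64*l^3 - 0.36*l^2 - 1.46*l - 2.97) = 6.37*l^5 + 9.016*l^4 - 19.4886*l^3 - 7.4861*l^2 - 1.4611*l + 13.0383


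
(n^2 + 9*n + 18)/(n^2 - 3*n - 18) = (n + 6)/(n - 6)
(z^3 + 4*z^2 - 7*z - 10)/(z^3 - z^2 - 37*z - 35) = (z - 2)/(z - 7)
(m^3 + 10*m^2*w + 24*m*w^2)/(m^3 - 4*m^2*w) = (m^2 + 10*m*w + 24*w^2)/(m*(m - 4*w))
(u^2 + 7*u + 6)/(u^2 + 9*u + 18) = (u + 1)/(u + 3)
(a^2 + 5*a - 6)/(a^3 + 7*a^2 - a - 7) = (a + 6)/(a^2 + 8*a + 7)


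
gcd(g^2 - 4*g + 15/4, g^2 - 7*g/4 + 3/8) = g - 3/2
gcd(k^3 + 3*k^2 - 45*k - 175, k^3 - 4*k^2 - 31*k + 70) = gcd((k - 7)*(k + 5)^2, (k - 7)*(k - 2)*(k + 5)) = k^2 - 2*k - 35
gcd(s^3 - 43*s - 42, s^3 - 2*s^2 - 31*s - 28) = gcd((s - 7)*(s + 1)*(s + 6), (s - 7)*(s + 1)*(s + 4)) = s^2 - 6*s - 7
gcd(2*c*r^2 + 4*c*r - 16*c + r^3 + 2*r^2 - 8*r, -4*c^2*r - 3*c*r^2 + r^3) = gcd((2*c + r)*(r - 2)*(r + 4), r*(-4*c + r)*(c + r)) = 1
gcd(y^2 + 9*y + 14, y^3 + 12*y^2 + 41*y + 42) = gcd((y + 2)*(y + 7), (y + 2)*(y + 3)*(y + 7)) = y^2 + 9*y + 14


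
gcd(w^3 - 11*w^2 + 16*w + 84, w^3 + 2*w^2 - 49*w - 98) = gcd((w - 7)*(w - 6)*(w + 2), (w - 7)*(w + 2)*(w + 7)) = w^2 - 5*w - 14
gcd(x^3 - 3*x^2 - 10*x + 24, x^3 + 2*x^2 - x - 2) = 1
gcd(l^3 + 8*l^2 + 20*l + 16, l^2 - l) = 1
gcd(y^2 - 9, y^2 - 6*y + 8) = 1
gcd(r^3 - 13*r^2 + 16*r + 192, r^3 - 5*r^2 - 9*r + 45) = r + 3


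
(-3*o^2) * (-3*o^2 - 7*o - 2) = 9*o^4 + 21*o^3 + 6*o^2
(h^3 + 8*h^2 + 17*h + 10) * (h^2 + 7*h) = h^5 + 15*h^4 + 73*h^3 + 129*h^2 + 70*h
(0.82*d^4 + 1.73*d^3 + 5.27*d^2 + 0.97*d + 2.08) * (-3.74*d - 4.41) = -3.0668*d^5 - 10.0864*d^4 - 27.3391*d^3 - 26.8685*d^2 - 12.0569*d - 9.1728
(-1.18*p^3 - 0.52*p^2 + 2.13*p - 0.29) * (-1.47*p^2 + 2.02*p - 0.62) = 1.7346*p^5 - 1.6192*p^4 - 3.4499*p^3 + 5.0513*p^2 - 1.9064*p + 0.1798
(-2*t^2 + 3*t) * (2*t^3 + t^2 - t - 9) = -4*t^5 + 4*t^4 + 5*t^3 + 15*t^2 - 27*t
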